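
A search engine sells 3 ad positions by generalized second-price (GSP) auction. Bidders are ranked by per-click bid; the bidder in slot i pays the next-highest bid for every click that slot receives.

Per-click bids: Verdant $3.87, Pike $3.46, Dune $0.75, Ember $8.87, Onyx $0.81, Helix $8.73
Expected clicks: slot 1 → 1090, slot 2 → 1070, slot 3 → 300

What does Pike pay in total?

Pike pays $0.00

Sorting advertisers: $8.87 (Ember) > $8.73 (Helix) > $3.87 (Verdant) > $3.46 (Pike) > …
Pike ranks below slot 3 → no slot, pays nothing.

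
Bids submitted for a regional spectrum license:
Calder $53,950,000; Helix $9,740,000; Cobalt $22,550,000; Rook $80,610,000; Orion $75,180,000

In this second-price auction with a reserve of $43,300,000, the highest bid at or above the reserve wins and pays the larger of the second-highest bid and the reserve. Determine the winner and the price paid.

Second-price auction with a reserve of $43,300,000: the highest bid at or above the reserve wins and pays the larger of the second-highest bid and the reserve.
Bids ranked: 80,610,000 (Rook) > 75,180,000 (Orion) > 53,950,000 (Calder) > 22,550,000 (Cobalt) > 9,740,000 (Helix)
Rook has the top bid at or above the reserve ($80,610,000).
max(second-highest $75,180,000, reserve $43,300,000) = $75,180,000; the reserve does not bind.

Rook pays $75,180,000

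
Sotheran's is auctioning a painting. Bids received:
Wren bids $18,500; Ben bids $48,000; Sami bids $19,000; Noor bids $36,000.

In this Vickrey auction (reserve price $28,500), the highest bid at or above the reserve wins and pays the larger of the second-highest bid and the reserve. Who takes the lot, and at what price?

Ben pays $36,000

Sorting bids: 48,000 (Ben) > 36,000 (Noor) > 19,000 (Sami) > 18,500 (Wren)
Highest eligible bid: Ben at $48,000.
Second-highest bid $36,000 exceeds the reserve $28,500 → payment $36,000.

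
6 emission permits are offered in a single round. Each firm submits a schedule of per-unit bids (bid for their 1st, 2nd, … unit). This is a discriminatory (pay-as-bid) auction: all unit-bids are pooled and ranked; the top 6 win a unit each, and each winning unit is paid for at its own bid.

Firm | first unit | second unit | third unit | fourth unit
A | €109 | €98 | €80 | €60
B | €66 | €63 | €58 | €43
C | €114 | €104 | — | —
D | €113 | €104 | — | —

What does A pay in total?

A pays €207

All unit-bids, highest first — top 6: 114 (C-1), 113 (D-1), 109 (A-1), 104 (C-2), 104 (D-2), 98 (A-2)
Next rejected bid: €80 (not a price — pay-as-bid).
A's winning unit-bids: 109 + 98 = €207.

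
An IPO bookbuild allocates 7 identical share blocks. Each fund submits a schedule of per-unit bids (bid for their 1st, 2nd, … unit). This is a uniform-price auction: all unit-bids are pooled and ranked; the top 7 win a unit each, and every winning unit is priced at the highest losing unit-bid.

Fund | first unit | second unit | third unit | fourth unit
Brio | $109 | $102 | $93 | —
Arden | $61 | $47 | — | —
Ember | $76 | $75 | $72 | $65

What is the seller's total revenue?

Pooled unit-bids ranked (top 7): 109 (Brio-1), 102 (Brio-2), 93 (Brio-3), 76 (Ember-1), 75 (Ember-2), 72 (Ember-3), 65 (Ember-4)
Highest rejected unit-bid = $61.
Allocation: Brio 3, Ember 4. Every unit priced at $61.
Revenue = 7 × 61 = $427.

Total revenue: $427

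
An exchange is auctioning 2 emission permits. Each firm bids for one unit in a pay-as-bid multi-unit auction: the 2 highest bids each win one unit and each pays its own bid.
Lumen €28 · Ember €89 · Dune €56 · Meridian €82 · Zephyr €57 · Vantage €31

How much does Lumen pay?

Lumen pays €0

Ordering the bids: 89 (Ember), 82 (Meridian), 57 (Zephyr), 56 (Dune), …
Top 2: Ember, Meridian.
Lumen does not win → €0.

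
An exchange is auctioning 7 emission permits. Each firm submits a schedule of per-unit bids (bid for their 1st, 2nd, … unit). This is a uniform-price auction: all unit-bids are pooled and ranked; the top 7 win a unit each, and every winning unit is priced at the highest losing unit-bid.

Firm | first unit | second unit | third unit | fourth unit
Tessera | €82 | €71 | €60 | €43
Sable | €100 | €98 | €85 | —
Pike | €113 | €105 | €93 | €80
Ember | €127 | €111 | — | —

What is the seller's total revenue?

All unit-bids, highest first — top 7: 127 (Ember-1), 113 (Pike-1), 111 (Ember-2), 105 (Pike-2), 100 (Sable-1), 98 (Sable-2), 93 (Pike-3)
Highest rejected unit-bid = €85.
Allocation: Ember 2, Pike 3, Sable 2. Every unit priced at €85.
Revenue = 7 × 85 = €595.

Total revenue: €595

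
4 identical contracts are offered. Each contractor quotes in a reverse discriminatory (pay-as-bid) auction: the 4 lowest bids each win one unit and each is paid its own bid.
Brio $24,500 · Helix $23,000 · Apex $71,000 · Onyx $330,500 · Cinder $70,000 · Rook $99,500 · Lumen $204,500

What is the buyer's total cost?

Bids ranked low→high: 23,000 (Helix), 24,500 (Brio), 70,000 (Cinder), 71,000 (Apex), 99,500 (Rook), 204,500 (Lumen), …
Winners (4 units): Helix, Brio, Cinder, Apex.
Total cost = 23,000 + 24,500 + 70,000 + 71,000 = $188,500.

Total cost: $188,500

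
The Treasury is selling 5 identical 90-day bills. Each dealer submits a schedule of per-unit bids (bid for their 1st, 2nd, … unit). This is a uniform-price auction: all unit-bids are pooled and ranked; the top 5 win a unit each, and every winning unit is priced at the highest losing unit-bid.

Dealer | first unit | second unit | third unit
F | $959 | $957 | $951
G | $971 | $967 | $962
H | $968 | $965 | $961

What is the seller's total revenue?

Total revenue: $4,805

All unit-bids, highest first — top 5: 971 (G-1), 968 (H-1), 967 (G-2), 965 (H-2), 962 (G-3)
The (k+1)-th unit-bid is $961.
Allocation: G 3, H 2. Every unit priced at $961.
Revenue = 5 × 961 = $4,805.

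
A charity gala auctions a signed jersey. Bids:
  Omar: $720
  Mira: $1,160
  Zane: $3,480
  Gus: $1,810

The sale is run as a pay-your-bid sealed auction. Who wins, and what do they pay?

Zane pays $3,480

Sorting bids: 3,480 (Zane) > 1,810 (Gus) > 1,160 (Mira) > 720 (Omar)
Zane has the highest bid and pays exactly that: $3,480.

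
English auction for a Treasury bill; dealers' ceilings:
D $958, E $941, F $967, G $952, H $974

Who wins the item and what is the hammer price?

Rule: the price rises until one bidder remains; the winner pays the price at which the last rival dropped out.
Sorting limits: 974 (H) > 967 (F) > 958 (D) > 952 (G) > 941 (E)
Once the price passes $967, only H is left; the hammer falls at F's limit of $967.

H wins at $967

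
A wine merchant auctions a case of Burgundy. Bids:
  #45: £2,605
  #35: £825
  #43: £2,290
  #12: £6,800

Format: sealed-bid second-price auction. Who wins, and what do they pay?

#12 pays £2,605

Bids ranked: 6,800 (#12) > 2,605 (#45) > 2,290 (#43) > 825 (#35)
#12 is highest; pays the second-highest bid, £2,605.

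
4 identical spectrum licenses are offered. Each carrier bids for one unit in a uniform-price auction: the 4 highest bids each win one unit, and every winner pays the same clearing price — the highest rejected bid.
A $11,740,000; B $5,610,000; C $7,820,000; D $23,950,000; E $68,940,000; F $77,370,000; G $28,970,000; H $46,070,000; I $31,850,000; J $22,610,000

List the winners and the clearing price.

F, E, H, I; each pays $28,970,000

Bids ranked high→low: 77,370,000 (F), 68,940,000 (E), 46,070,000 (H), 31,850,000 (I), 28,970,000 (G), 23,950,000 (D), …
Top 4: F, E, H, I.
Clearing price = highest rejected bid = $28,970,000.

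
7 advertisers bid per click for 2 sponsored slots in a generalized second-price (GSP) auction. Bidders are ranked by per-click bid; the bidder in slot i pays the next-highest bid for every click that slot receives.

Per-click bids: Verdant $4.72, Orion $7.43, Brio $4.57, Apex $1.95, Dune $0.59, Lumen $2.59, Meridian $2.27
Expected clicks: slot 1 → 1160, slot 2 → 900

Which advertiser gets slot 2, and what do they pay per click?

Verdant; $4.57 per click

Ranked by bid: $7.43 (Orion) > $4.72 (Verdant) > $4.57 (Brio) > …
Slot 2 goes to the second-ranked bidder, Verdant, who pays the next bid down: $4.57/click.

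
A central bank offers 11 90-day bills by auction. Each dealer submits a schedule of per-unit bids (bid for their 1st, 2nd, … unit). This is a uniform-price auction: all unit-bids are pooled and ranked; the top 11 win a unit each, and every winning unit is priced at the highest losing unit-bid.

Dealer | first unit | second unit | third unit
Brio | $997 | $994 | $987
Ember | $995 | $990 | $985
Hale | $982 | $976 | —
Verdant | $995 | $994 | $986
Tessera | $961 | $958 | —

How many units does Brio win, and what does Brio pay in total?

Brio: 3 units, pays $2,883

Pooled unit-bids ranked (top 11): 997 (Brio-1), 995 (Ember-1), 995 (Verdant-1), 994 (Brio-2), 994 (Verdant-2), 990 (Ember-2), 987 (Brio-3), 986 (Verdant-3), 985 (Ember-3), 982 (Hale-1), 976 (Hale-2)
The (k+1)-th unit-bid is $961.
Brio wins 3 unit(s) at $961 each.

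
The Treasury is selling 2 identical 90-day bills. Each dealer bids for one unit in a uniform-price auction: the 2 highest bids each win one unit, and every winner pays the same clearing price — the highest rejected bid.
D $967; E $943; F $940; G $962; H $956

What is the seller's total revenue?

Ordering the bids: 967 (D), 962 (G), 956 (H), 943 (E), …
The 2 highest are D, G.
Clearing price = highest rejected bid = $956.
Total revenue = 2 × $956 = $1,912.

Total revenue: $1,912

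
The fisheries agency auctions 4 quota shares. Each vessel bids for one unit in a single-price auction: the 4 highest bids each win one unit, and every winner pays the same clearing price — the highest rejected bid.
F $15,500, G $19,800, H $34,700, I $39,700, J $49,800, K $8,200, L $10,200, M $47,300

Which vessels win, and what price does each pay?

Ordering the bids: 49,800 (J), 47,300 (M), 39,700 (I), 34,700 (H), 19,800 (G), 15,500 (F), …
The 4 highest are J, M, I, H.
First losing bid is G's $19,800, which sets the uniform price.

J, M, I, H; each pays $19,800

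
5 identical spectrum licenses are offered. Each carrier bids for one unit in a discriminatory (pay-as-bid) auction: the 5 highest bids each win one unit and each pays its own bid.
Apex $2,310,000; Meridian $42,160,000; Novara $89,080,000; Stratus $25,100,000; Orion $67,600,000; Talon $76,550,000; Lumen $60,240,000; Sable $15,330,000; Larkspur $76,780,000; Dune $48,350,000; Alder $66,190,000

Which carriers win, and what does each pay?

Novara $89,080,000, Larkspur $76,780,000, Talon $76,550,000, Orion $67,600,000, Alder $66,190,000

Sorting: 89,080,000 (Novara), 76,780,000 (Larkspur), 76,550,000 (Talon), 67,600,000 (Orion), 66,190,000 (Alder), 60,240,000 (Lumen), 48,350,000 (Dune), …
Winners (5 units): Novara, Larkspur, Talon, Orion, Alder.
Each winner pays its own bid: Novara $89,080,000, Larkspur $76,780,000, Talon $76,550,000, Orion $67,600,000, Alder $66,190,000.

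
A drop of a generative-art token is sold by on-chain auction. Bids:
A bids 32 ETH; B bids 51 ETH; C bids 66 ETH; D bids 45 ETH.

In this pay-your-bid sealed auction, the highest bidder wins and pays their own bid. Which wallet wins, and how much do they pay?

Bids in order: 66 (C) > 51 (B) > 45 (D) > 32 (A)
C has the highest bid and pays exactly that: 66 ETH.

C pays 66 ETH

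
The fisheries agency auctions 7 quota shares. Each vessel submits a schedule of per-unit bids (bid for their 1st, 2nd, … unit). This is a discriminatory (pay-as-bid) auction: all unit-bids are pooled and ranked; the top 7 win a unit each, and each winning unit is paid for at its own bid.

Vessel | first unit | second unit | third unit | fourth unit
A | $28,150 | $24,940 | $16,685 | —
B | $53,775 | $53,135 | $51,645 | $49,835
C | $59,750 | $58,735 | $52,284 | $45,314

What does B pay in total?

B pays $208,390

All unit-bids, highest first — top 7: 59,750 (C-1), 58,735 (C-2), 53,775 (B-1), 53,135 (B-2), 52,284 (C-3), 51,645 (B-3), 49,835 (B-4)
Next rejected bid: $45,314 (not a price — pay-as-bid).
B's winning unit-bids: 53,775 + 53,135 + 51,645 + 49,835 = $208,390.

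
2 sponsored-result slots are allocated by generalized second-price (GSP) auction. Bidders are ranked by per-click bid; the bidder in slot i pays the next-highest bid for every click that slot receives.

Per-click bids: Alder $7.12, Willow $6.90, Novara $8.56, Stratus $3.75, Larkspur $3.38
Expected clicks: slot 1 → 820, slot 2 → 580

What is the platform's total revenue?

Total revenue: $9840.40

Per-click bids in order: $8.56 (Novara) > $7.12 (Alder) > $6.90 (Willow) > …
Slot 1: Novara pays $7.12 × 820 = $5838.40
Slot 2: Alder pays $6.90 × 580 = $4002.00
Total = $9840.40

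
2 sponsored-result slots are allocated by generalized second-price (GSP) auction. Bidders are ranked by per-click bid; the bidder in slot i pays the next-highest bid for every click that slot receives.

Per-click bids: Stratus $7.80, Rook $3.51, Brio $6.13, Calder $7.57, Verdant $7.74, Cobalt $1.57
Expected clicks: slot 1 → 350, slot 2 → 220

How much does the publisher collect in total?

Total revenue: $4374.40

Per-click bids in order: $7.80 (Stratus) > $7.74 (Verdant) > $7.57 (Calder) > …
Slot 1: Stratus pays $7.74 × 350 = $2709.00
Slot 2: Verdant pays $7.57 × 220 = $1665.40
Total = $4374.40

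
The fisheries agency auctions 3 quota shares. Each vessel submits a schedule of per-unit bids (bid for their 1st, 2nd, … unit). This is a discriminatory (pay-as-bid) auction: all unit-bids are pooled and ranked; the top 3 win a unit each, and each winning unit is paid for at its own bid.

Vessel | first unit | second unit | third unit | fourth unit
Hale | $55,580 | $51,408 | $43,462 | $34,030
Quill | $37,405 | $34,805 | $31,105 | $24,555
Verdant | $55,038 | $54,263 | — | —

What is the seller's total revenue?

Total revenue: $164,881

Pooled unit-bids ranked (top 3): 55,580 (Hale-1), 55,038 (Verdant-1), 54,263 (Verdant-2)
Next rejected bid: $51,408 (not a price — pay-as-bid).
Each winning unit pays its own bid.
Revenue = 55,580 + 55,038 + 54,263 = $164,881.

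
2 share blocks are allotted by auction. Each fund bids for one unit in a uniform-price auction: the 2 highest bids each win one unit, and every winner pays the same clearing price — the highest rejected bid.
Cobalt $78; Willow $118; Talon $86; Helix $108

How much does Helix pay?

Helix pays $86

Ordering the bids: 118 (Willow), 108 (Helix), 86 (Talon), 78 (Cobalt)
Top 2: Willow, Helix.
First losing bid is Talon's $86, which sets the uniform price.
Helix wins → pays $86.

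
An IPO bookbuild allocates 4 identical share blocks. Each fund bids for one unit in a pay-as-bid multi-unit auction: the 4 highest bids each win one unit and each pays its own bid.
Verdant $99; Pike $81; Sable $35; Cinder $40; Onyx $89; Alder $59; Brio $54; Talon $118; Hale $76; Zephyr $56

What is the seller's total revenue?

Sorting: 118 (Talon), 99 (Verdant), 89 (Onyx), 81 (Pike), 76 (Hale), 59 (Alder), …
Winners (4 units): Talon, Verdant, Onyx, Pike.
Total revenue = 118 + 99 + 89 + 81 = $387.

Total revenue: $387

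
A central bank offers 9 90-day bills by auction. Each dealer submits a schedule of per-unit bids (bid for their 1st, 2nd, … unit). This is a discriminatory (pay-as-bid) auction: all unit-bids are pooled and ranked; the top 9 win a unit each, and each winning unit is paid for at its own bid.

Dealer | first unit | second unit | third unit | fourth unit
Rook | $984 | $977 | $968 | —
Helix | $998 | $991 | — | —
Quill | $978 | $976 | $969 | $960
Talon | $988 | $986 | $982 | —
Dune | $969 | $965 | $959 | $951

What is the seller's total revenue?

Merging the schedules and taking the best 9: 998 (Helix-1), 991 (Helix-2), 988 (Talon-1), 986 (Talon-2), 984 (Rook-1), 982 (Talon-3), 978 (Quill-1), 977 (Rook-2), 976 (Quill-2)
Next rejected bid: $969 (not a price — pay-as-bid).
Each winning unit pays its own bid.
Revenue = 998 + 991 + 988 + 986 + 984 + 982 + 978 + 977 + 976 = $8,860.

Total revenue: $8,860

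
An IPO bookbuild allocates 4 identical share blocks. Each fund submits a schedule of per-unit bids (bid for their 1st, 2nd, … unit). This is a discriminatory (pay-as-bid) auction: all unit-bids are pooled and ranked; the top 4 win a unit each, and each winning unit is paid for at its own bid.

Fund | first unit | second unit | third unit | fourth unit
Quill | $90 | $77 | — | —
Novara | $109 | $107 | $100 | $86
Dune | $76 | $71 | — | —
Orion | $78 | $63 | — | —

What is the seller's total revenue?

All unit-bids, highest first — top 4: 109 (Novara-1), 107 (Novara-2), 100 (Novara-3), 90 (Quill-1)
Next rejected bid: $86 (not a price — pay-as-bid).
Each winning unit pays its own bid.
Revenue = 109 + 107 + 100 + 90 = $406.

Total revenue: $406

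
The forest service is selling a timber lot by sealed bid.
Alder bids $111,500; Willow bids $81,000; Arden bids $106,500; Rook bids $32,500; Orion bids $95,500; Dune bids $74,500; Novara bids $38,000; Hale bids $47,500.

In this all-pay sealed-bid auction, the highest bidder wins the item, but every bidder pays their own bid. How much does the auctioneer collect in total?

Total revenue: $587,000

Bids ranked: 111,500 (Alder) > 106,500 (Arden) > 95,500 (Orion) > 81,000 (Willow) > 74,500 (Dune) > 47,500 (Hale) > …
Every bidder forfeits their bid regardless of winning.
Revenue = 111,500 + 81,000 + 106,500 + 32,500 + 95,500 + 74,500 + 38,000 + 47,500 = $587,000.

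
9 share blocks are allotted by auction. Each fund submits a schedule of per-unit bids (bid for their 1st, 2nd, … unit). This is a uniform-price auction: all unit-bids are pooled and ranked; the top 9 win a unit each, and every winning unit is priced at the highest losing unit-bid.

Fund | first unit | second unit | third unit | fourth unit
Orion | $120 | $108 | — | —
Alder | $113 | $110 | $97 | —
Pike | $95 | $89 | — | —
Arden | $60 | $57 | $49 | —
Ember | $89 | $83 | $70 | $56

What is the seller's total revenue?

Total revenue: $630

Merging the schedules and taking the best 9: 120 (Orion-1), 113 (Alder-1), 110 (Alder-2), 108 (Orion-2), 97 (Alder-3), 95 (Pike-1), 89 (Pike-2), 89 (Ember-1), 83 (Ember-2)
Highest rejected unit-bid = $70.
Allocation: Alder 3, Ember 2, Orion 2, Pike 2. Every unit priced at $70.
Revenue = 9 × 70 = $630.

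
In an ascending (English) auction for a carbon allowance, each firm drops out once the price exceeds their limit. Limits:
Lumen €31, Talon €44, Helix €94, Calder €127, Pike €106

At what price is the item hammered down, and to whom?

Calder wins at €106

Ascending (English) auction: the price rises until one bidder remains; the winner pays the price at which the last rival dropped out.
Sorting limits: 127 (Calder) > 106 (Pike) > 94 (Helix) > 44 (Talon) > 31 (Lumen)
Bidding ends when Pike exits at €106; Calder takes it.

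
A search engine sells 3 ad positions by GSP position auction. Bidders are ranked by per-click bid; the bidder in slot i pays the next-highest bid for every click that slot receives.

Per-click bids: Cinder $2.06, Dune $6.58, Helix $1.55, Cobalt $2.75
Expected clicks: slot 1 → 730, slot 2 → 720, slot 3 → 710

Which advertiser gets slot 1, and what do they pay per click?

Per-click bids in order: $6.58 (Dune) > $2.75 (Cobalt) > $2.06 (Cinder) > $1.55 (Helix)
Slot 1 goes to the first-ranked bidder, Dune, who pays the next bid down: $2.75/click.

Dune; $2.75 per click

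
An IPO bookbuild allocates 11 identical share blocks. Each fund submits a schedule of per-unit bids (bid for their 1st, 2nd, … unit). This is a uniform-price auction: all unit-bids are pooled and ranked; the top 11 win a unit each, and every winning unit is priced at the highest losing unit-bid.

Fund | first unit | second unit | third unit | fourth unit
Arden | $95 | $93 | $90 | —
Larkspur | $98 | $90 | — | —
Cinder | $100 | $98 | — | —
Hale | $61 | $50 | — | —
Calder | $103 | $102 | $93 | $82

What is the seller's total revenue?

Merging the schedules and taking the best 11: 103 (Calder-1), 102 (Calder-2), 100 (Cinder-1), 98 (Larkspur-1), 98 (Cinder-2), 95 (Arden-1), 93 (Arden-2), 93 (Calder-3), 90 (Arden-3), 90 (Larkspur-2), 82 (Calder-4)
The (k+1)-th unit-bid is $61.
Allocation: Arden 3, Calder 4, Cinder 2, Larkspur 2. Every unit priced at $61.
Revenue = 11 × 61 = $671.

Total revenue: $671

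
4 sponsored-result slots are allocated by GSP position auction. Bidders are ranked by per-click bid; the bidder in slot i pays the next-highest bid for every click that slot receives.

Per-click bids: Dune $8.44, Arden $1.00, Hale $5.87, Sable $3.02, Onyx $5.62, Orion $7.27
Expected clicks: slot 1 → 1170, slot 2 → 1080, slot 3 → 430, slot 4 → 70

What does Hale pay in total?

Per-click bids in order: $8.44 (Dune) > $7.27 (Orion) > $5.87 (Hale) > $5.62 (Onyx) > $3.02 (Sable) > …
Hale holds slot 3 → pays next bid $5.62 × 430 clicks = $2416.60.

Hale pays $2416.60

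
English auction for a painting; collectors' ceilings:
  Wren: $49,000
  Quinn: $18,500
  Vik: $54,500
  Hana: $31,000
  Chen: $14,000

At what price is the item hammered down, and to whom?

Limits ranked: 54,500 (Vik) > 49,000 (Wren) > 31,000 (Hana) > 18,500 (Quinn) > 14,000 (Chen)
Once the price passes $49,000, only Vik is left; the hammer falls at Wren's limit of $49,000.

Vik wins at $49,000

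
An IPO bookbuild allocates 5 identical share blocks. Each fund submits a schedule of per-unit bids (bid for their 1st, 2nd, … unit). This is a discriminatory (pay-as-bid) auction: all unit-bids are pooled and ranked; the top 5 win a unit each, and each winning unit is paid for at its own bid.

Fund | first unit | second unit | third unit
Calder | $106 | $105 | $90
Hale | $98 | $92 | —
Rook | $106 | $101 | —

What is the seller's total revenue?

Total revenue: $516

Merging the schedules and taking the best 5: 106 (Calder-1), 106 (Rook-1), 105 (Calder-2), 101 (Rook-2), 98 (Hale-1)
Next rejected bid: $92 (not a price — pay-as-bid).
Each winning unit pays its own bid.
Revenue = 106 + 106 + 105 + 101 + 98 = $516.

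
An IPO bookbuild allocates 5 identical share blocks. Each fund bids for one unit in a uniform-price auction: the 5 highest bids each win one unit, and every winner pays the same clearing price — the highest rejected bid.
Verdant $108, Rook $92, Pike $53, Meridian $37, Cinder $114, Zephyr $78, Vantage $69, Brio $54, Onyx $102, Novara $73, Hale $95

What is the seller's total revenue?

Total revenue: $390

Bids ranked high→low: 114 (Cinder), 108 (Verdant), 102 (Onyx), 95 (Hale), 92 (Rook), 78 (Zephyr), 73 (Novara), …
Top 5: Cinder, Verdant, Onyx, Hale, Rook.
Clearing price = highest rejected bid = $78.
Total revenue = 5 × $78 = $390.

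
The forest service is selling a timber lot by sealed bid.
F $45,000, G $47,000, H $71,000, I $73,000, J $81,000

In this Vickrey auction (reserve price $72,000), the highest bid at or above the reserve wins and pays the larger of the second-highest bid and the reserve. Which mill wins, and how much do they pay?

Bids ranked: 81,000 (J) > 73,000 (I) > 71,000 (H) > 47,000 (G) > 45,000 (F)
J has the top bid at or above the reserve ($81,000).
Second-highest bid $73,000 exceeds the reserve $72,000 → payment $73,000.

J pays $73,000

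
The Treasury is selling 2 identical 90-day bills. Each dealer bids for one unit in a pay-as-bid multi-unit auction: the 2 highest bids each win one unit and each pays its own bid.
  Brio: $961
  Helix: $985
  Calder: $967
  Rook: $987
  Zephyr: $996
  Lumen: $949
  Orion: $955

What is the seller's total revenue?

Total revenue: $1,983

Sorting: 996 (Zephyr), 987 (Rook), 985 (Helix), 967 (Calder), …
Winners (2 units): Zephyr, Rook.
Total revenue = 996 + 987 = $1,983.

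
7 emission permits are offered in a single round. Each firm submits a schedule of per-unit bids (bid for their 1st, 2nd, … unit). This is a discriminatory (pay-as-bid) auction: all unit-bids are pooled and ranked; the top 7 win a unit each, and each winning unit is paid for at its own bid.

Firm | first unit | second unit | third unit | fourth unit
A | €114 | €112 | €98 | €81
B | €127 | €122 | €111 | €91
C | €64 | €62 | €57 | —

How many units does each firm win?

A 3, B 4

Merging the schedules and taking the best 7: 127 (B-1), 122 (B-2), 114 (A-1), 112 (A-2), 111 (B-3), 98 (A-3), 91 (B-4)
Next rejected bid: €81 (not a price — pay-as-bid).
Allocation: A 3, B 4.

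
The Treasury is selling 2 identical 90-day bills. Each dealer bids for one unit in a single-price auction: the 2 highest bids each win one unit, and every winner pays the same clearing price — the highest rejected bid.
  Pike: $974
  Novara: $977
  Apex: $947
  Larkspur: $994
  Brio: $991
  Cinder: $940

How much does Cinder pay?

Cinder pays $0

Sorting: 994 (Larkspur), 991 (Brio), 977 (Novara), 974 (Pike), …
Top 2: Larkspur, Brio.
Clearing price = highest rejected bid = $977.
Cinder does not win → pays $0.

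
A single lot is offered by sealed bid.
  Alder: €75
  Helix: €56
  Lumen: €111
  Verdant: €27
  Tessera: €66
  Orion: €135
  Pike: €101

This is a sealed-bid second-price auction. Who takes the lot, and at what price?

Bids ranked: 135 (Orion) > 111 (Lumen) > 101 (Pike) > 75 (Alder) > 66 (Tessera) > 56 (Helix) > …
Orion wins with the highest bid; price is set by the runner-up at €111.

Orion pays €111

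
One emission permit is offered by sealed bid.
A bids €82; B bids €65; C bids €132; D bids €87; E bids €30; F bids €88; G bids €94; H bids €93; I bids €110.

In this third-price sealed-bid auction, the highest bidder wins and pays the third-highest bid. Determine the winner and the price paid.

Bids ranked: 132 (C) > 110 (I) > 94 (G) > 93 (H) > 88 (F) > 87 (D) > …
C is highest; pays the third-highest bid, €94.

C pays €94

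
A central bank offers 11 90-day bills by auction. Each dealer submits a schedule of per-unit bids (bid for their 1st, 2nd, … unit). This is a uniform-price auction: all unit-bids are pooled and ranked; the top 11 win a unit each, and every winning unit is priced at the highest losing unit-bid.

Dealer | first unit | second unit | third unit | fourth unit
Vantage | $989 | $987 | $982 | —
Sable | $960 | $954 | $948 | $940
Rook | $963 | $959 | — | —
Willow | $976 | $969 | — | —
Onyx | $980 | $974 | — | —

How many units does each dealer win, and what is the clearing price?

Onyx 2, Rook 2, Sable 2, Vantage 3, Willow 2; clearing price $948

All unit-bids, highest first — top 11: 989 (Vantage-1), 987 (Vantage-2), 982 (Vantage-3), 980 (Onyx-1), 976 (Willow-1), 974 (Onyx-2), 969 (Willow-2), 963 (Rook-1), 960 (Sable-1), 959 (Rook-2), 954 (Sable-2)
Highest rejected unit-bid = $948.
Allocation: Onyx 2, Rook 2, Sable 2, Vantage 3, Willow 2.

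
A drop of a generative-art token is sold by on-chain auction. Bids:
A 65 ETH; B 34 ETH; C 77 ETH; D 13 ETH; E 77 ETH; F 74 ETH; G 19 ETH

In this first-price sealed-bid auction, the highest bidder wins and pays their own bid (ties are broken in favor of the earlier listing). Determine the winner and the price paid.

C pays 77 ETH

Bids in order: 77 (C) > 77 (E) > 74 (F) > 65 (A) > 34 (B) > 19 (G) > …
Tie at 77 ETH → C wins by tie-break.
C has the highest bid and pays exactly that: 77 ETH.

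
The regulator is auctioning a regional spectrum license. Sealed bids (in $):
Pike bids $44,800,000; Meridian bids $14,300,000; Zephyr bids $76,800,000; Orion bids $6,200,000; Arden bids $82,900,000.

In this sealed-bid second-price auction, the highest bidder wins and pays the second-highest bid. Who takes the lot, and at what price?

Rule: the highest bidder wins and pays the second-highest bid.
Sorting bids: 82,900,000 (Arden) > 76,800,000 (Zephyr) > 44,800,000 (Pike) > 14,300,000 (Meridian) > 6,200,000 (Orion)
Arden wins with the highest bid; price is set by the runner-up at $76,800,000.

Arden pays $76,800,000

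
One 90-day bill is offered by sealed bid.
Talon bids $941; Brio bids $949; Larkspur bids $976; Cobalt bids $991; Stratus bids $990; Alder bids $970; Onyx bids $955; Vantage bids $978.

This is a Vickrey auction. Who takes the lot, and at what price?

Cobalt pays $990

Vickrey auction: the highest bidder wins and pays the second-highest bid.
Bids in order: 991 (Cobalt) > 990 (Stratus) > 978 (Vantage) > 976 (Larkspur) > 970 (Alder) > 955 (Onyx) > …
Cobalt is highest; pays the second-highest bid, $990.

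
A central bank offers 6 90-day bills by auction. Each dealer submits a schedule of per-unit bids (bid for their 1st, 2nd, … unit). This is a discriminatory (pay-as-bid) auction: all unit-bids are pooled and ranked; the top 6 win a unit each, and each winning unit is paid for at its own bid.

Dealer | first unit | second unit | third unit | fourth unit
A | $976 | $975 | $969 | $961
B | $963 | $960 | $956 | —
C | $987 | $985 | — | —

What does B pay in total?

B pays $963

All unit-bids, highest first — top 6: 987 (C-1), 985 (C-2), 976 (A-1), 975 (A-2), 969 (A-3), 963 (B-1)
Next rejected bid: $961 (not a price — pay-as-bid).
B's winning unit-bids: 963 = $963.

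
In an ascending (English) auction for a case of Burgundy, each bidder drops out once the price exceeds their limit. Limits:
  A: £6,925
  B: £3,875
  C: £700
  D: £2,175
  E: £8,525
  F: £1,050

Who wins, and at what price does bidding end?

E wins at £6,925

Limits in order: 8,525 (E) > 6,925 (A) > 3,875 (B) > 2,175 (D) > 1,050 (F) > 700 (C)
Once the price passes £6,925, only E is left; the hammer falls at A's limit of £6,925.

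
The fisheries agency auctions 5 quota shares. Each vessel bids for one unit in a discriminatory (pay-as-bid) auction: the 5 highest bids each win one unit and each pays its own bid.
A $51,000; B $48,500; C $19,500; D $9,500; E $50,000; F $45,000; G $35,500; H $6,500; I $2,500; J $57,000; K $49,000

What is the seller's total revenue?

Total revenue: $255,500

Bids ranked high→low: 57,000 (J), 51,000 (A), 50,000 (E), 49,000 (K), 48,500 (B), 45,000 (F), 35,500 (G), …
Top 5: J, A, E, K, B.
Total revenue = 57,000 + 51,000 + 50,000 + 49,000 + 48,500 = $255,500.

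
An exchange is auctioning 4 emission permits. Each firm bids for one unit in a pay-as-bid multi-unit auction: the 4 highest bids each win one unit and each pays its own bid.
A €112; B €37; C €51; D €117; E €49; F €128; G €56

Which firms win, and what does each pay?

Bids ranked high→low: 128 (F), 117 (D), 112 (A), 56 (G), 51 (C), 49 (E), …
Top 4: F, D, A, G.
Each winner pays its own bid: F €128, D €117, A €112, G €56.

F €128, D €117, A €112, G €56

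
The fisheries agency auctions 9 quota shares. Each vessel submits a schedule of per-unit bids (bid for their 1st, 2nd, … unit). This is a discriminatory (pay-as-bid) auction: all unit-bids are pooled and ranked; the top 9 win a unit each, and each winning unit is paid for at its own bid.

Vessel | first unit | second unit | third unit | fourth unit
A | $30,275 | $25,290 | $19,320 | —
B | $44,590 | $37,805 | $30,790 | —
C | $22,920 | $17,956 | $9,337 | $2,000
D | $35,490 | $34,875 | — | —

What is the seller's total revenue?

Pooled unit-bids ranked (top 9): 44,590 (B-1), 37,805 (B-2), 35,490 (D-1), 34,875 (D-2), 30,790 (B-3), 30,275 (A-1), 25,290 (A-2), 22,920 (C-1), 19,320 (A-3)
Next rejected bid: $17,956 (not a price — pay-as-bid).
Each winning unit pays its own bid.
Revenue = 44,590 + 37,805 + 35,490 + 34,875 + 30,790 + 30,275 + 25,290 + 22,920 + 19,320 = $281,355.

Total revenue: $281,355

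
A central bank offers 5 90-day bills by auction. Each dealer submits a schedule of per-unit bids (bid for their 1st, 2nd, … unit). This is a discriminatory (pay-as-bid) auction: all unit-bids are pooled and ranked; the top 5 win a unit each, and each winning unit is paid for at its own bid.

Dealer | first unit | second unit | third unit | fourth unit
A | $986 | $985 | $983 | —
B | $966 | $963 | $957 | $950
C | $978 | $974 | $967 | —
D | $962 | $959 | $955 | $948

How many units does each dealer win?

A 3, C 2

Pooled unit-bids ranked (top 5): 986 (A-1), 985 (A-2), 983 (A-3), 978 (C-1), 974 (C-2)
Next rejected bid: $967 (not a price — pay-as-bid).
Allocation: A 3, C 2.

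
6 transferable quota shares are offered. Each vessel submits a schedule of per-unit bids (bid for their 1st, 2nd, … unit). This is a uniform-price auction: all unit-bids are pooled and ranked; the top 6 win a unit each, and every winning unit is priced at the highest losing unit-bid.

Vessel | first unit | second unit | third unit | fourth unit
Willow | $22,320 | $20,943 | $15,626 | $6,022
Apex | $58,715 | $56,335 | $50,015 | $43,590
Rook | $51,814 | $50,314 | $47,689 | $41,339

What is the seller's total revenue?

Total revenue: $261,540

Pooled unit-bids ranked (top 6): 58,715 (Apex-1), 56,335 (Apex-2), 51,814 (Rook-1), 50,314 (Rook-2), 50,015 (Apex-3), 47,689 (Rook-3)
The (k+1)-th unit-bid is $43,590.
Allocation: Apex 3, Rook 3. Every unit priced at $43,590.
Revenue = 6 × 43,590 = $261,540.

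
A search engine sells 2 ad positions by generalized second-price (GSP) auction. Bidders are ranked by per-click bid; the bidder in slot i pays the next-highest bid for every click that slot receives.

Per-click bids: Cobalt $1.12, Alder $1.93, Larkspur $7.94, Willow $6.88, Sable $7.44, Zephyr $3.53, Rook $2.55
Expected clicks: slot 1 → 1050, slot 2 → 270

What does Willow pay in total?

Ranked by bid: $7.94 (Larkspur) > $7.44 (Sable) > $6.88 (Willow) > …
Willow ranks below slot 2 → no slot, pays nothing.

Willow pays $0.00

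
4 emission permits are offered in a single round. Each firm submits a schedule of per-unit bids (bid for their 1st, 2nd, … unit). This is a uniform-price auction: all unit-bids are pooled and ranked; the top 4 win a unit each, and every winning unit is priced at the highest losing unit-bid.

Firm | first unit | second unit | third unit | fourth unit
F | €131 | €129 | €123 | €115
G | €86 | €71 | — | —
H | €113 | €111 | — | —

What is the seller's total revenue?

Pooled unit-bids ranked (top 4): 131 (F-1), 129 (F-2), 123 (F-3), 115 (F-4)
The (k+1)-th unit-bid is €113.
Allocation: F 4. Every unit priced at €113.
Revenue = 4 × 113 = €452.

Total revenue: €452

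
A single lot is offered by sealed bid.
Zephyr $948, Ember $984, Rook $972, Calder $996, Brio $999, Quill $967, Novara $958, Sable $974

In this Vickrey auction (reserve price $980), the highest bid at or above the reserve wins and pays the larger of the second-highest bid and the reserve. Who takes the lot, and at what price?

Brio pays $996

Rule: the highest bid at or above the reserve wins and pays the larger of the second-highest bid and the reserve.
Bids in order: 999 (Brio) > 996 (Calder) > 984 (Ember) > 974 (Sable) > 972 (Rook) > 967 (Quill) > …
Brio has the top bid at or above the reserve ($999).
max(second-highest $996, reserve $980) = $996; the reserve does not bind.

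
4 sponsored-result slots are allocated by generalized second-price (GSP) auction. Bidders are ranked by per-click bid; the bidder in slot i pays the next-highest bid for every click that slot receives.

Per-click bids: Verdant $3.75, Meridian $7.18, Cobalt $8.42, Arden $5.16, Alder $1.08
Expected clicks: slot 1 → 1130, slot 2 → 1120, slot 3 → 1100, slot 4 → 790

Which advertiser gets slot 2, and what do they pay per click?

Meridian; $5.16 per click

Per-click bids in order: $8.42 (Cobalt) > $7.18 (Meridian) > $5.16 (Arden) > $3.75 (Verdant) > $1.08 (Alder)
Slot 2 goes to the second-ranked bidder, Meridian, who pays the next bid down: $5.16/click.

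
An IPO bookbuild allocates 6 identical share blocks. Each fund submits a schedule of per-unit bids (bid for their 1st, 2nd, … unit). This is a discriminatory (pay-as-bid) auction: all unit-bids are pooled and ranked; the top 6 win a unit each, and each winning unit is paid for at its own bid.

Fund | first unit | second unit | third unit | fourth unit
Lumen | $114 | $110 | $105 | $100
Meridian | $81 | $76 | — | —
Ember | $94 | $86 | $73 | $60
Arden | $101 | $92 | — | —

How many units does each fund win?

Arden 1, Ember 1, Lumen 4

Pooled unit-bids ranked (top 6): 114 (Lumen-1), 110 (Lumen-2), 105 (Lumen-3), 101 (Arden-1), 100 (Lumen-4), 94 (Ember-1)
Next rejected bid: $92 (not a price — pay-as-bid).
Allocation: Arden 1, Ember 1, Lumen 4.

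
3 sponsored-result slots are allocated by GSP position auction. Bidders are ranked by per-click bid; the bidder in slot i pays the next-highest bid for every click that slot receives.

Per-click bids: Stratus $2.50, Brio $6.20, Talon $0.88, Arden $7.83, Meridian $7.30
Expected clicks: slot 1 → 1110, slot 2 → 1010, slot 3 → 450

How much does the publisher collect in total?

Total revenue: $15490.00

Ranked by bid: $7.83 (Arden) > $7.30 (Meridian) > $6.20 (Brio) > $2.50 (Stratus) > …
Slot 1: Arden pays $7.30 × 1110 = $8103.00
Slot 2: Meridian pays $6.20 × 1010 = $6262.00
Slot 3: Brio pays $2.50 × 450 = $1125.00
Total = $15490.00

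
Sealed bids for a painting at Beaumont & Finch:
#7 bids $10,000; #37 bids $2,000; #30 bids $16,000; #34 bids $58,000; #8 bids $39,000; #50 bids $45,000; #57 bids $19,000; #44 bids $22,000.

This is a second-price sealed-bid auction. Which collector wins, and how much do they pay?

Sorting bids: 58,000 (#34) > 45,000 (#50) > 39,000 (#8) > 22,000 (#44) > 19,000 (#57) > 16,000 (#30) > …
#34 is highest; pays the second-highest bid, $45,000.

#34 pays $45,000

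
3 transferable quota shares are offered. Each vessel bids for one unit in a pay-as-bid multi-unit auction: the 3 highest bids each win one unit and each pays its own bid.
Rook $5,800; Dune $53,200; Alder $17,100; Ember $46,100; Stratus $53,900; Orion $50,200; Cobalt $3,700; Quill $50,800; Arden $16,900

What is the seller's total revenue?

Total revenue: $157,900

Sorting: 53,900 (Stratus), 53,200 (Dune), 50,800 (Quill), 50,200 (Orion), 46,100 (Ember), …
Winners (3 units): Stratus, Dune, Quill.
Total revenue = 53,900 + 53,200 + 50,800 = $157,900.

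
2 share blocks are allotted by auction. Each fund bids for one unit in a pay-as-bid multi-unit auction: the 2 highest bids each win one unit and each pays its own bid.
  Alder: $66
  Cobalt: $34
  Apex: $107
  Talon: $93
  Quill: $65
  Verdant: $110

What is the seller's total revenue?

Total revenue: $217

Bids ranked high→low: 110 (Verdant), 107 (Apex), 93 (Talon), 66 (Alder), …
The 2 highest are Verdant, Apex.
Total revenue = 110 + 107 = $217.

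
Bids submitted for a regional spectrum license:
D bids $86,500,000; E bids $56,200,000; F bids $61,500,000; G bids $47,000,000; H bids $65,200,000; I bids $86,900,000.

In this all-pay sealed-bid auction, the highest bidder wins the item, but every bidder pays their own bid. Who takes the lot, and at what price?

I pays $86,900,000

Bids ranked: 86,900,000 (I) > 86,500,000 (D) > 65,200,000 (H) > 61,500,000 (F) > 56,200,000 (E) > 47,000,000 (G)
I wins with the top bid; all bids are sunk regardless.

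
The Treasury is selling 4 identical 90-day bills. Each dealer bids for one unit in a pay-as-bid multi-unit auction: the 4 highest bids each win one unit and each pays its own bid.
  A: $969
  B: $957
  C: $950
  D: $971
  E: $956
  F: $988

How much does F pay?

Ordering the bids: 988 (F), 971 (D), 969 (A), 957 (B), 956 (E), 950 (C)
The 4 highest are F, D, A, B.
F wins → own bid $988.

F pays $988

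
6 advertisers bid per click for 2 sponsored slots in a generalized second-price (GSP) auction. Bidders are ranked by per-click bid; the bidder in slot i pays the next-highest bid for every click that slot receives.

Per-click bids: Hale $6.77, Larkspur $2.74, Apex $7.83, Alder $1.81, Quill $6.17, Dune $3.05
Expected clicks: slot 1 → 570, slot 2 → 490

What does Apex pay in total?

Ranked by bid: $7.83 (Apex) > $6.77 (Hale) > $6.17 (Quill) > …
Apex holds slot 1 → pays next bid $6.77 × 570 clicks = $3858.90.

Apex pays $3858.90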